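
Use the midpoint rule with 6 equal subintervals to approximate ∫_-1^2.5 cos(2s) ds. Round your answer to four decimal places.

-0.0263

Δs = (2.5 − (-1))/6 = 7/12.
Midpoints: -17/24, -0.125, 11/24, 25/24, 1.625, 53/24.
f(-17/24) ≈ 0.1535, f(-0.125) ≈ 0.9689, f(11/24) ≈ 0.6085, f(25/24) ≈ -0.4904, f(1.625) ≈ -0.9941, f(53/24) ≈ -0.2914.
Sum = Δs · [f(-17/24) + f(-0.125) + f(11/24) + ...].
Sum ≈ -0.0263.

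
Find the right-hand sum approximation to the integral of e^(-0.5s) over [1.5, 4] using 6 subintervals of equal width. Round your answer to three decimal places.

0.606

Δs = (4 − 1.5)/6 = 5/12.
Right endpoints: 23/12, 7/3, 2.75, 19/6, 43/12, 4.
f(23/12) ≈ 0.384, f(7/3) ≈ 0.311, f(2.75) ≈ 0.253, f(19/6) ≈ 0.205, f(43/12) ≈ 0.167, f(4) ≈ 0.135.
Sum = Δs · [f(23/12) + f(7/3) + f(2.75) + ...].
Sum ≈ 0.606.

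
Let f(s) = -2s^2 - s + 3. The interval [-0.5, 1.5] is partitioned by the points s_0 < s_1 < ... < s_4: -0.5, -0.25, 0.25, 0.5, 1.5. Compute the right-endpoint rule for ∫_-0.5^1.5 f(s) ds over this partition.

-0.40625

Subinterval widths: 0.25, 0.5, 0.25, 1.
Right endpoints: -0.25, 0.25, 0.5, 1.5.
f(-0.25) = 3.125, f(0.25) = 2.625, f(0.5) = 2, f(1.5) = -3.
Sum = Σ Δs_i · f(s_i).
Sum = -0.40625.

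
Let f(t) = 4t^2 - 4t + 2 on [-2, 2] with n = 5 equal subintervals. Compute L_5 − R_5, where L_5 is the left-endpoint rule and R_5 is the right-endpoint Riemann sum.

12.8

L_5 = 37.44.
R_5 = 24.64.
L_5 − R_5 = 12.8.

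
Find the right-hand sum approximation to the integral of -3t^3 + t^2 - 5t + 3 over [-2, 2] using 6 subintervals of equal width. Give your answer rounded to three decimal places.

-5.037

Δt = (2 − (-2))/6 = 2/3.
Right endpoints: -4/3, -2/3, 0, 2/3, 4/3, 2.
f(-4/3) = 167/9, f(-2/3) = 23/3, f(0) = 3, f(2/3) = -7/9, f(4/3) = -9, f(2) = -27.
Sum = Δt · [f(-4/3) + f(-2/3) + f(0) + ...].
Sum ≈ -5.037.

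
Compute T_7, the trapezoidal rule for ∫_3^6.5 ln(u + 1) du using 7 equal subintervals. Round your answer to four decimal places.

Δu = (6.5 − 3)/7 = 0.5.
f(3) ≈ 1.3863, f(3.5) ≈ 1.5041, f(4) ≈ 1.6094, f(4.5) ≈ 1.7047, f(5) ≈ 1.7918, f(5.5) ≈ 1.8718, f(6) ≈ 1.9459, f(6.5) ≈ 2.0149.
T_7 = (Δu/2)·[f(u_0) + 2f(u_1) + ... + 2f(u_{6}) + f(u_7)].
Sum ≈ 6.0642.

6.0642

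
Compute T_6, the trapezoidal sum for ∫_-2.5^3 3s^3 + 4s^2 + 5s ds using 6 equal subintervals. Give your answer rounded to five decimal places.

Δs = (3 − (-2.5))/6 = 11/12.
f(-2.5) = -34.375, f(-19/12) = -9.796875, f(-2/3) = -22/9, f(0.25) = 1.546875, f(7/6) = 385/24, f(25/12) = 31625/576, f(3) = 132.
T_6 = (Δs/2)·[f(s_0) + 2f(s_1) + ... + 2f(s_{5}) + f(s_6)].
Sum ≈ 99.97555.

99.97555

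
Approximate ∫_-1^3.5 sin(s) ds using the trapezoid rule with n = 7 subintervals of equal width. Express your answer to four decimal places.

Δs = (3.5 − (-1))/7 = 9/14.
f(-1) ≈ -0.8415, f(-5/14) ≈ -0.3496, f(2/7) ≈ 0.2818, f(13/14) ≈ 0.8008, f(11/7) ≈ 1.0000, f(31/14) ≈ 0.8000, f(20/7) ≈ 0.2806, f(3.5) ≈ -0.3508.
T_7 = (Δs/2)·[f(s_0) + 2f(s_1) + ... + 2f(s_{6}) + f(s_7)].
Sum ≈ 1.4255.

1.4255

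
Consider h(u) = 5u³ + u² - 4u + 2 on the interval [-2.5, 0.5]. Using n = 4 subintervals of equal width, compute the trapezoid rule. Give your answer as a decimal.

Δu = (0.5 − (-2.5))/4 = 0.75.
h(-2.5) = -59.875, h(-1.75) = -14.734375, h(-1) = 2, h(-0.25) = 2.984375, h(0.5) = 0.875.
T_4 = (Δu/2)·[h(u_0) + 2h(u_1) + 2h(u_2) + 2h(u_3) + h(u_4)].
Sum = -29.4375.

-29.4375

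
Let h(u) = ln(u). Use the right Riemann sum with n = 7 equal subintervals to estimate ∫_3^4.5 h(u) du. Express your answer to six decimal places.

Δu = (4.5 − 3)/7 = 3/14.
Right endpoints: 45/14, 24/7, 51/14, 27/7, 57/14, 30/7, 4.5.
h(45/14) ≈ 1.167605, h(24/7) ≈ 1.232144, h(51/14) ≈ 1.292768, h(27/7) ≈ 1.349927, h(57/14) ≈ 1.403994, h(30/7) ≈ 1.455287, h(4.5) ≈ 1.504077.
Sum = Δu · [h(45/14) + h(24/7) + h(51/14) + ...].
Sum ≈ 2.015529.

2.015529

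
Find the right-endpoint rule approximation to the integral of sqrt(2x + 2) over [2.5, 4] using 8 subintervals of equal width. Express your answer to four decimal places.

Δx = (4 − 2.5)/8 = 0.1875.
Right endpoints: 2.6875, 2.875, 3.0625, 3.25, 3.4375, 3.625, 3.8125, 4.
f(2.6875) ≈ 2.7157, f(2.875) ≈ 2.7839, f(3.0625) ≈ 2.8504, f(3.25) ≈ 2.9155, f(3.4375) ≈ 2.9791, f(3.625) ≈ 3.0414, f(3.8125) ≈ 3.1024, f(4) ≈ 3.1623.
Sum = Δx · [f(2.6875) + f(2.875) + f(3.0625) + ...].
Sum ≈ 4.4157.

4.4157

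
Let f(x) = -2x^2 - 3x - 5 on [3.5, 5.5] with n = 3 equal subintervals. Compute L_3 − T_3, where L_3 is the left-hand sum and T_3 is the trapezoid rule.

L_3 ≈ -105.629630.
T_3 ≈ -119.629630.
L_3 − T_3 = 14.

14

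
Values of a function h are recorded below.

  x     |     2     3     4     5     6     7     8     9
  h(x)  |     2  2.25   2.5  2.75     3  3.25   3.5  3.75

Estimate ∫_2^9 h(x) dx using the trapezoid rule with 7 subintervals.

Δx = 1.
T_7 = (1/2)·[2 + 2·2.25 + 2·2.5 + 2·2.75 + 2·3 + 2·3.25 + 2·3.5 + 3.75] = 20.125.

20.125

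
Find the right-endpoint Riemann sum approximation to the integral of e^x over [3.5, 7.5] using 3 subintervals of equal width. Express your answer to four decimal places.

Δx = (7.5 − 3.5)/3 = 4/3.
Right endpoints: 29/6, 37/6, 7.5.
f(29/6) ≈ 125.6290, f(37/6) ≈ 476.5948, f(7.5) ≈ 1808.0424.
Sum = Δx · [f(29/6) + f(37/6) + f(7.5)].
Sum ≈ 3213.6883.

3213.6883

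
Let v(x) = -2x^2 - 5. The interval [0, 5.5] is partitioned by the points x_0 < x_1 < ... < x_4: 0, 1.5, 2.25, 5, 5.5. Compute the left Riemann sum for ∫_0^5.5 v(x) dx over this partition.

-83.71875

Subinterval widths: 1.5, 0.75, 2.75, 0.5.
Left endpoints: 0, 1.5, 2.25, 5.
v(0) = -5, v(1.5) = -9.5, v(2.25) = -15.125, v(5) = -55.
Sum = Σ Δx_i · v(x_i).
Sum = -83.71875.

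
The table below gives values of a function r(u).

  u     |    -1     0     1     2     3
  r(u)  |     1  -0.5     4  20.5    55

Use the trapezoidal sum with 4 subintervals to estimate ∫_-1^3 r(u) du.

52

Δu = 1.
T_4 = (1/2)·[1 + 2·(-0.5) + 2·4 + 2·20.5 + 55] = 52.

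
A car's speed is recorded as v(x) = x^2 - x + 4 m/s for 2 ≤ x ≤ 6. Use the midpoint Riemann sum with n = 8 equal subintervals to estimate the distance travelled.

69.25

Δx = (6 − 2)/8 = 0.5.
Midpoints: 2.25, 2.75, 3.25, 3.75, 4.25, 4.75, 5.25, 5.75.
v(2.25) = 6.8125, v(2.75) = 8.8125, v(3.25) = 11.3125, v(3.75) = 14.3125, v(4.25) = 17.8125, v(4.75) = 21.8125, v(5.25) = 26.3125, v(5.75) = 31.3125.
Sum = Δx · [v(2.25) + v(2.75) + v(3.25) + ...].
Sum = 69.25.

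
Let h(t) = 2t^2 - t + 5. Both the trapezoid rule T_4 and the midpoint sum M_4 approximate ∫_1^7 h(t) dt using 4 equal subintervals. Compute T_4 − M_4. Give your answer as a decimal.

T_4 = 238.5.
M_4 = 231.75.
T_4 − M_4 = 6.75.

6.75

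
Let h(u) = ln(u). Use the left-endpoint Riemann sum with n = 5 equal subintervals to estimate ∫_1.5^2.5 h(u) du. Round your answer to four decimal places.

0.6306

Δu = (2.5 − 1.5)/5 = 0.2.
Left endpoints: 1.5, 1.7, 1.9, 2.1, 2.3.
h(1.5) ≈ 0.4055, h(1.7) ≈ 0.5306, h(1.9) ≈ 0.6419, h(2.1) ≈ 0.7419, h(2.3) ≈ 0.8329.
Sum = Δu · [h(1.5) + h(1.7) + h(1.9) + h(2.1) + h(2.3)].
Sum ≈ 0.6306.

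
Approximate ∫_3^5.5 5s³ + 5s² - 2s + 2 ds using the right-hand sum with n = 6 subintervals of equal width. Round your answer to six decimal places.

Δs = (5.5 − 3)/6 = 5/12.
Right endpoints: 41/12, 23/6, 4.25, 14/3, 61/12, 5.5.
f(41/12) = 437113/1728, f(23/6) = 75481/216, f(4.25) = 467.640625, f(14/3) = 16462/27, f(61/12) = 1344053/1728, f(5.5) = 974.125.
Sum = Δs · [f(41/12) + f(23/6) + f(4.25) + ...].
Sum ≈ 1429.869068.

1429.869068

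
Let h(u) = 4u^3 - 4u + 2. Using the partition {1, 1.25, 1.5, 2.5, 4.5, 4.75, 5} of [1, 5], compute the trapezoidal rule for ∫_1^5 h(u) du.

Subinterval widths: 0.25, 0.25, 1, 2, 0.25, 0.25.
h(1) = 2, h(1.25) = 4.8125, h(1.5) = 9.5, h(2.5) = 54.5, h(4.5) = 348.5, h(4.75) = 411.6875, h(5) = 482.
On each subinterval the trapezoid contributes (Δu_i/2)·[h(u_{i-1}) + h(u_i)].
Sum = 644.375.

644.375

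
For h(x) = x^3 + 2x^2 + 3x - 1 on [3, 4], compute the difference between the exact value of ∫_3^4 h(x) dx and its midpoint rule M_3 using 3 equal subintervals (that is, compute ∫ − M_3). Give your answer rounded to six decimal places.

Exact integral: ∫_3^4 h(x) dx ≈ 77.91666667.
M_3 ≈ 77.80092593.
Error ≈ 77.91666667 − 77.80092593 ≈ 0.115741.

0.115741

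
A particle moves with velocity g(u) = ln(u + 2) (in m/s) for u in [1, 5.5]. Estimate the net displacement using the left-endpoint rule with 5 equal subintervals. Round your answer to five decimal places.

6.89017

Δu = (5.5 − 1)/5 = 0.9.
Left endpoints: 1, 1.9, 2.8, 3.7, 4.6.
g(1) ≈ 1.09861, g(1.9) ≈ 1.36098, g(2.8) ≈ 1.56862, g(3.7) ≈ 1.74047, g(4.6) ≈ 1.88707.
Sum = Δu · [g(1) + g(1.9) + g(2.8) + g(3.7) + g(4.6)].
Sum ≈ 6.89017.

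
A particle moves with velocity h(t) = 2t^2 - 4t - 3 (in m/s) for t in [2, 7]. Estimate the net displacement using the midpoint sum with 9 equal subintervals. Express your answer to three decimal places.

118.076

Δt = (7 − 2)/9 = 5/9.
Midpoints: 41/18, 17/6, 61/18, 71/18, 4.5, 91/18, 101/18, 37/6, 121/18.
h(41/18) = -281/162, h(17/6) = 31/18, h(61/18) = 1039/162, h(71/18) = 1999/162, h(4.5) = 19.5, h(91/18) = 4519/162, h(101/18) = 6079/162, h(37/6) = 871/18, h(121/18) = 9799/162.
Sum = Δt · [h(41/18) + h(17/6) + h(61/18) + ...].
Sum ≈ 118.076.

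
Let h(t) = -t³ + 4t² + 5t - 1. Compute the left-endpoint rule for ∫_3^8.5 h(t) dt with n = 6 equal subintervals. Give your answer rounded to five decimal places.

-218.97671

Δt = (8.5 − 3)/6 = 11/12.
Left endpoints: 3, 47/12, 29/6, 5.75, 20/3, 91/12.
h(3) = 23, h(47/12) = 34321/1728, h(29/6) = 799/216, h(5.75) = -30.109375, h(20/3) = -2327/27, h(91/12) = -292291/1728.
Sum = Δt · [h(3) + h(47/12) + h(29/6) + ...].
Sum ≈ -218.97671.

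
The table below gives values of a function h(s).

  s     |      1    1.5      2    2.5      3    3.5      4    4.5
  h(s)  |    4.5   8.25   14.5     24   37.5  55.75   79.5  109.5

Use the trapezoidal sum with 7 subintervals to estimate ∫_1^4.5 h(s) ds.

138.25

Δs = 0.5.
T_7 = (0.5/2)·[4.5 + 2·8.25 + 2·14.5 + 2·24 + 2·37.5 + 2·55.75 + 2·79.5 + 109.5] = 138.25.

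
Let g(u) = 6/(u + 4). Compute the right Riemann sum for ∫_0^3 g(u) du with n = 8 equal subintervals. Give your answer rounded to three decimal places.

Δu = (3 − 0)/8 = 0.375.
Right endpoints: 0.375, 0.75, 1.125, 1.5, 1.875, 2.25, 2.625, 3.
g(0.375) = 48/35, g(0.75) = 24/19, g(1.125) = 48/41, g(1.5) = 12/11, g(1.875) = 48/47, g(2.25) = 0.96, g(2.625) = 48/53, g(3) = 6/7.
Sum = Δu · [g(0.375) + g(0.75) + g(1.125) + ...].
Sum ≈ 3.240.

3.240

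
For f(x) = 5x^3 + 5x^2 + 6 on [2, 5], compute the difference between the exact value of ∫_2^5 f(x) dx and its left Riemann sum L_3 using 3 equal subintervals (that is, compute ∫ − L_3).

316.25

Exact integral: ∫_2^5 f(x) dx = 974.25.
L_3 = 658.
Error = 974.25 − 658 = 316.25.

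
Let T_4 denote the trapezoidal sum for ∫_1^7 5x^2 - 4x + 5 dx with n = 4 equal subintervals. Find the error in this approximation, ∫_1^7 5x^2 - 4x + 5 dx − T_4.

-11.25

Exact integral: ∫_1^7 f(x) dx = 504.
T_4 = 515.25.
Error = 504 − 515.25 = -11.25.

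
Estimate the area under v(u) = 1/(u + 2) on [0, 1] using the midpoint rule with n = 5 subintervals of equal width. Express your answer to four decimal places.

Δu = (1 − 0)/5 = 0.2.
Midpoints: 0.1, 0.3, 0.5, 0.7, 0.9.
v(0.1) = 10/21, v(0.3) = 10/23, v(0.5) = 0.4, v(0.7) = 10/27, v(0.9) = 10/29.
Sum = Δu · [v(0.1) + v(0.3) + v(0.5) + v(0.7) + v(0.9)].
Sum ≈ 0.4052.

0.4052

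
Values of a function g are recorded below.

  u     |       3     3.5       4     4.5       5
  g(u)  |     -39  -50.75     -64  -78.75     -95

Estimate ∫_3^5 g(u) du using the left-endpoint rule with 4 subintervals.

-116.25

Δu = 0.5.
Sum = 0.5·[(-39) + (-50.75) + (-64) + (-78.75)] = -116.25.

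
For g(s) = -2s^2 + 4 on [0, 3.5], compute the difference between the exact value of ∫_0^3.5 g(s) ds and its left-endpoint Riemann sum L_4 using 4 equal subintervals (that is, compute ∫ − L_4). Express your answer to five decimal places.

-9.82552

Exact integral: ∫_0^3.5 g(s) ds ≈ -14.5833333.
L_4 = -4.7578125.
Error ≈ -14.5833333 − (-4.7578125) ≈ -9.82552.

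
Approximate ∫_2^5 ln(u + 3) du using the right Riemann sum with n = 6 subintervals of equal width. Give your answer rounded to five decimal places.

5.70428

Δu = (5 − 2)/6 = 0.5.
Right endpoints: 2.5, 3, 3.5, 4, 4.5, 5.
f(2.5) ≈ 1.70475, f(3) ≈ 1.79176, f(3.5) ≈ 1.87180, f(4) ≈ 1.94591, f(4.5) ≈ 2.01490, f(5) ≈ 2.07944.
Sum = Δu · [f(2.5) + f(3) + f(3.5) + ...].
Sum ≈ 5.70428.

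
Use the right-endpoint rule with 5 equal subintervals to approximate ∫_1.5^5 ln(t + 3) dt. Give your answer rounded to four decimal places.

Δt = (5 − 1.5)/5 = 0.7.
Right endpoints: 2.2, 2.9, 3.6, 4.3, 5.
f(2.2) ≈ 1.6487, f(2.9) ≈ 1.7750, f(3.6) ≈ 1.8871, f(4.3) ≈ 1.9879, f(5) ≈ 2.0794.
Sum = Δt · [f(2.2) + f(2.9) + f(3.6) + f(4.3) + f(5)].
Sum ≈ 6.5646.

6.5646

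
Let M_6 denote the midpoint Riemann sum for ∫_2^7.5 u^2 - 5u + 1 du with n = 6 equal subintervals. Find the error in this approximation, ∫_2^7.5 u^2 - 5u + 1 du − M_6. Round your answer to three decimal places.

0.385

Exact integral: ∫_2^7.5 f(u) du ≈ 12.83333.
M_6 ≈ 12.44821.
Error ≈ 12.83333 − 12.44821 ≈ 0.385.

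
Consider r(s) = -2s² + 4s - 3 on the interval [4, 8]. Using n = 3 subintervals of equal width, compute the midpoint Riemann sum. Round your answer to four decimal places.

-213.4815

Δs = (8 − 4)/3 = 4/3.
Midpoints: 14/3, 6, 22/3.
r(14/3) = -251/9, r(6) = -51, r(22/3) = -731/9.
Sum = Δs · [r(14/3) + r(6) + r(22/3)].
Sum ≈ -213.4815.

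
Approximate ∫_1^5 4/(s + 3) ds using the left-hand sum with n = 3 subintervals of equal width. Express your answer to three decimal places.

Δs = (5 − 1)/3 = 4/3.
Left endpoints: 1, 7/3, 11/3.
f(1) = 1, f(7/3) = 0.75, f(11/3) = 0.6.
Sum = Δs · [f(1) + f(7/3) + f(11/3)].
Sum ≈ 3.133.

3.133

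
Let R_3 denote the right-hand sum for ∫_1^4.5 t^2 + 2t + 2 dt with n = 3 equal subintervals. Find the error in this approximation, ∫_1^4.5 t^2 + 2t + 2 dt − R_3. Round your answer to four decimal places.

Exact integral: ∫_1^4.5 f(t) dt ≈ 56.291667.
R_3 ≈ 72.398148.
Error ≈ 56.291667 − 72.398148 ≈ -16.1065.

-16.1065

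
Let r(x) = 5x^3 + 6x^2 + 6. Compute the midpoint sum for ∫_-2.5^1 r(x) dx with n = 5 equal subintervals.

7.4221875

Δx = (1 − (-2.5))/5 = 0.7.
Midpoints: -2.15, -1.45, -0.75, -0.05, 0.65.
r(-2.15) = -15.956875, r(-1.45) = 3.371875, r(-0.75) = 7.265625, r(-0.05) = 6.014375, r(0.65) = 9.908125.
Sum = Δx · [r(-2.15) + r(-1.45) + r(-0.75) + r(-0.05) + r(0.65)].
Sum = 7.4221875.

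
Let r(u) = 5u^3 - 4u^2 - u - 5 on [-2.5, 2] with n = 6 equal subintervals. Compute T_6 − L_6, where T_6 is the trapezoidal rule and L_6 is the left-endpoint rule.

45.984375

T_6 = -84.97265625.
L_6 = -130.95703125.
T_6 − L_6 = 45.984375.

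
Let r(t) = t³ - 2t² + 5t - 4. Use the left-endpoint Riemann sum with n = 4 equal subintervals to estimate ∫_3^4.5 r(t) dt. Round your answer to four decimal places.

Δt = (4.5 − 3)/4 = 0.375.
Left endpoints: 3, 3.375, 3.75, 4.125.
r(3) = 20, r(3.375) = 14611/512, r(3.75) = 39.359375, r(4.125) = 27025/512.
Sum = Δt · [r(3) + r(3.375) + r(3.75) + r(4.125)].
Sum ≈ 52.7549.

52.7549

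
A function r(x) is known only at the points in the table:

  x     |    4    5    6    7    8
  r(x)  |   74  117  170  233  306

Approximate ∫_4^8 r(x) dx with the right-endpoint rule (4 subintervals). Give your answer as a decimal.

Δx = 1.
Sum = 1·[117 + 170 + 233 + 306] = 826.

826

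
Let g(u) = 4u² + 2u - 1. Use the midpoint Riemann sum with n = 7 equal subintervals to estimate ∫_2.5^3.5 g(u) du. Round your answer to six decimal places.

Δu = (3.5 − 2.5)/7 = 1/7.
Midpoints: 18/7, 19/7, 20/7, 3, 22/7, 23/7, 24/7.
g(18/7) = 1499/49, g(19/7) = 1661/49, g(20/7) = 1831/49, g(3) = 41, g(22/7) = 2195/49, g(23/7) = 2389/49, g(24/7) = 2591/49.
Sum = Δu · [g(18/7) + g(19/7) + g(20/7) + ...].
Sum ≈ 41.326531.

41.326531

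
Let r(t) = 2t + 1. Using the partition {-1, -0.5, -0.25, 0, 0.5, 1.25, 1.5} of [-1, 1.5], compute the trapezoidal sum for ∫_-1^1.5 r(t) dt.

3.75

Subinterval widths: 0.5, 0.25, 0.25, 0.5, 0.75, 0.25.
r(-1) = -1, r(-0.5) = 0, r(-0.25) = 0.5, r(0) = 1, r(0.5) = 2, r(1.25) = 3.5, r(1.5) = 4.
On each subinterval the trapezoid contributes (Δt_i/2)·[r(t_{i-1}) + r(t_i)].
Sum = 3.75.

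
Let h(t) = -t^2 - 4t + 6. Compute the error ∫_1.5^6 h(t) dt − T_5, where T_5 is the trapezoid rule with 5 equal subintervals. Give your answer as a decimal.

Exact integral: ∫_1.5^6 h(t) dt = -111.375.
T_5 = -111.9825.
Error = -111.375 − (-111.9825) = 0.6075.

0.6075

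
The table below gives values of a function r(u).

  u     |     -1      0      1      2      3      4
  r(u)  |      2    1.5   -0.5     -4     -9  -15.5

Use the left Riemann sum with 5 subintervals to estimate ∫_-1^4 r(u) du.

-10

Δu = 1.
Sum = 1·[2 + 1.5 + (-0.5) + (-4) + (-9)] = -10.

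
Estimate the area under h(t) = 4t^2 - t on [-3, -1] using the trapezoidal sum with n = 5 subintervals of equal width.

Δt = (-1 − (-3))/5 = 0.4.
h(-3) = 39, h(-2.6) = 29.64, h(-2.2) = 21.56, h(-1.8) = 14.76, h(-1.4) = 9.24, h(-1) = 5.
T_5 = (Δt/2)·[h(t_0) + 2h(t_1) + ... + 2h(t_{4}) + h(t_5)].
Sum = 38.88.

38.88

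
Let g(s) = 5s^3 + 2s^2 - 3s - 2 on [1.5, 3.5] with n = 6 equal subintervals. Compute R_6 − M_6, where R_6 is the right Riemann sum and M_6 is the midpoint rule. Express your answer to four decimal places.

37.4444

R_6 ≈ 225.296296.
M_6 ≈ 187.851852.
R_6 − M_6 ≈ 37.4444.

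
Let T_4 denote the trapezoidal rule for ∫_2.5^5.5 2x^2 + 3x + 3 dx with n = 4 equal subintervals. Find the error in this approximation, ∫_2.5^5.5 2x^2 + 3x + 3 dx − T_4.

-0.5625

Exact integral: ∫_2.5^5.5 f(x) dx = 145.5.
T_4 = 146.0625.
Error = 145.5 − 146.0625 = -0.5625.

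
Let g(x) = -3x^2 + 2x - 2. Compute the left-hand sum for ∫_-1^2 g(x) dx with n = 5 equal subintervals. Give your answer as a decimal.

-11.64

Δx = (2 − (-1))/5 = 0.6.
Left endpoints: -1, -0.4, 0.2, 0.8, 1.4.
g(-1) = -7, g(-0.4) = -3.28, g(0.2) = -1.72, g(0.8) = -2.32, g(1.4) = -5.08.
Sum = Δx · [g(-1) + g(-0.4) + g(0.2) + g(0.8) + g(1.4)].
Sum = -11.64.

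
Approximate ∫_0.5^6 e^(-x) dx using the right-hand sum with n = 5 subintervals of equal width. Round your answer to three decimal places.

Δx = (6 − 0.5)/5 = 1.1.
Right endpoints: 1.6, 2.7, 3.8, 4.9, 6.
f(1.6) ≈ 0.202, f(2.7) ≈ 0.067, f(3.8) ≈ 0.022, f(4.9) ≈ 0.007, f(6) ≈ 0.002.
Sum = Δx · [f(1.6) + f(2.7) + f(3.8) + f(4.9) + f(6)].
Sum ≈ 0.332.

0.332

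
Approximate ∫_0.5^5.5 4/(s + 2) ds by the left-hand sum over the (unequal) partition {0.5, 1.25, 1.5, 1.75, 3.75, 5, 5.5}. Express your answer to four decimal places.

5.0820

Subinterval widths: 0.75, 0.25, 0.25, 2, 1.25, 0.5.
Left endpoints: 0.5, 1.25, 1.5, 1.75, 3.75, 5.
f(0.5) = 1.6, f(1.25) = 16/13, f(1.5) = 8/7, f(1.75) = 16/15, f(3.75) = 16/23, f(5) = 4/7.
Sum = Σ Δs_i · f(s_i).
Sum ≈ 5.0820.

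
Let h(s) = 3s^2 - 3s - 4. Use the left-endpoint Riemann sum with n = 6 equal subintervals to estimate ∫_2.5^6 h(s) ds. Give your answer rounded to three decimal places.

119.377

Δs = (6 − 2.5)/6 = 7/12.
Left endpoints: 2.5, 37/12, 11/3, 4.25, 29/6, 65/12.
h(2.5) = 7.25, h(37/12) = 733/48, h(11/3) = 76/3, h(4.25) = 37.4375, h(29/6) = 619/12, h(65/12) = 3253/48.
Sum = Δs · [h(2.5) + h(37/12) + h(11/3) + ...].
Sum ≈ 119.377.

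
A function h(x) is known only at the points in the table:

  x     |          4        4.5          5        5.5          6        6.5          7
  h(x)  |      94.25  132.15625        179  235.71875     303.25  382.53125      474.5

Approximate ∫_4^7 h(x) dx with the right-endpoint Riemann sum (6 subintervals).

853.578125

Δx = 0.5.
Sum = 0.5·[132.15625 + 179 + 235.71875 + 303.25 + 382.53125 + 474.5] = 853.578125.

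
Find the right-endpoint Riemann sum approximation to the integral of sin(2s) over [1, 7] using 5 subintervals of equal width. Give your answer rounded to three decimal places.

-0.080

Δs = (7 − 1)/5 = 1.2.
Right endpoints: 2.2, 3.4, 4.6, 5.8, 7.
f(2.2) ≈ -0.952, f(3.4) ≈ 0.494, f(4.6) ≈ 0.223, f(5.8) ≈ -0.823, f(7) ≈ 0.991.
Sum = Δs · [f(2.2) + f(3.4) + f(4.6) + f(5.8) + f(7)].
Sum ≈ -0.080.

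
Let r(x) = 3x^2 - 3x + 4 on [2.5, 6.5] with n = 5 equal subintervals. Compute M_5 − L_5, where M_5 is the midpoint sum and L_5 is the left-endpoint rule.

M_5 = 220.36.
L_5 = 183.88.
M_5 − L_5 = 36.48.

36.48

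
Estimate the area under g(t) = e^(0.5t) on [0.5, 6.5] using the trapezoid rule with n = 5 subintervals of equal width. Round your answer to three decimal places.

Δt = (6.5 − 0.5)/5 = 1.2.
g(0.5) ≈ 1.284, g(1.7) ≈ 2.340, g(2.9) ≈ 4.263, g(4.1) ≈ 7.768, g(5.3) ≈ 14.154, g(6.5) ≈ 25.790.
T_5 = (Δt/2)·[g(t_0) + 2g(t_1) + ... + 2g(t_{4}) + g(t_5)].
Sum ≈ 50.474.

50.474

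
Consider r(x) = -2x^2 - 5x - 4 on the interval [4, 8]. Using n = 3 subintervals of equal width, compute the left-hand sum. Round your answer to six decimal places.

-359.703704

Δx = (8 − 4)/3 = 4/3.
Left endpoints: 4, 16/3, 20/3.
r(4) = -56, r(16/3) = -788/9, r(20/3) = -1136/9.
Sum = Δx · [r(4) + r(16/3) + r(20/3)].
Sum ≈ -359.703704.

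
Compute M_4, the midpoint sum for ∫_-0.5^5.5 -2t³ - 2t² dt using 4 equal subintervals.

-549.375

Δt = (5.5 − (-0.5))/4 = 1.5.
Midpoints: 0.25, 1.75, 3.25, 4.75.
f(0.25) = -0.15625, f(1.75) = -16.84375, f(3.25) = -89.78125, f(4.75) = -259.46875.
Sum = Δt · [f(0.25) + f(1.75) + f(3.25) + f(4.75)].
Sum = -549.375.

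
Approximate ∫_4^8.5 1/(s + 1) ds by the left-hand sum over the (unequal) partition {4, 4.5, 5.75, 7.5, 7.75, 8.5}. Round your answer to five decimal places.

0.70166

Subinterval widths: 0.5, 1.25, 1.75, 0.25, 0.75.
Left endpoints: 4, 4.5, 5.75, 7.5, 7.75.
f(4) = 0.2, f(4.5) = 2/11, f(5.75) = 4/27, f(7.5) = 2/17, f(7.75) = 4/35.
Sum = Σ Δs_i · f(s_i).
Sum ≈ 0.70166.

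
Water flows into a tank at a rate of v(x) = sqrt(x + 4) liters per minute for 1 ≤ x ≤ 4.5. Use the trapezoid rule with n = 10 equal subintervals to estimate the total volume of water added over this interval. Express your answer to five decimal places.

9.06694

Δx = (4.5 − 1)/10 = 0.35.
v(1) ≈ 2.23607, v(1.35) ≈ 2.31301, v(1.7) ≈ 2.38747, v(2.05) ≈ 2.45967, v(2.4) ≈ 2.52982, v(2.75) ≈ 2.59808, v(3.1) ≈ 2.66458, v(3.45) ≈ 2.72947, v(3.8) ≈ 2.79285, v(4.15) ≈ 2.85482, v(4.5) ≈ 2.91548.
T_10 = (Δx/2)·[v(x_0) + 2v(x_1) + ... + 2v(x_{9}) + v(x_10)].
Sum ≈ 9.06694.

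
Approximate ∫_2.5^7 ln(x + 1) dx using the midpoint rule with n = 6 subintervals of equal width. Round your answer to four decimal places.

7.7546

Δx = (7 − 2.5)/6 = 0.75.
Midpoints: 2.875, 3.625, 4.375, 5.125, 5.875, 6.625.
f(2.875) ≈ 1.3545, f(3.625) ≈ 1.5315, f(4.375) ≈ 1.6818, f(5.125) ≈ 1.8124, f(5.875) ≈ 1.9279, f(6.625) ≈ 2.0314.
Sum = Δx · [f(2.875) + f(3.625) + f(4.375) + ...].
Sum ≈ 7.7546.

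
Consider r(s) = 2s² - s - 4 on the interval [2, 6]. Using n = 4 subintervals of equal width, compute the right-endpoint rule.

138

Δs = (6 − 2)/4 = 1.
Right endpoints: 3, 4, 5, 6.
r(3) = 11, r(4) = 24, r(5) = 41, r(6) = 62.
Sum = Δs · [r(3) + r(4) + r(5) + r(6)].
Sum = 138.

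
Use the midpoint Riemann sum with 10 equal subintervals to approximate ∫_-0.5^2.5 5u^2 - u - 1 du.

Δu = (2.5 − (-0.5))/10 = 0.3.
Midpoints: -0.35, -0.05, 0.25, 0.55, 0.85, 1.15, 1.45, 1.75, 2.05, 2.35.
f(-0.35) = -0.0375, f(-0.05) = -0.9375, f(0.25) = -0.9375, f(0.55) = -0.0375, f(0.85) = 1.7625, f(1.15) = 4.4625, f(1.45) = 8.0625, f(1.75) = 12.5625, f(2.05) = 17.9625, f(2.35) = 24.2625.
Sum = Δu · [f(-0.35) + f(-0.05) + f(0.25) + ...].
Sum = 20.1375.

20.1375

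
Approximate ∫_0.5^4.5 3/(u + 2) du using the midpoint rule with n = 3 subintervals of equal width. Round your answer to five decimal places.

2.83776

Δu = (4.5 − 0.5)/3 = 4/3.
Midpoints: 7/6, 2.5, 23/6.
f(7/6) = 18/19, f(2.5) = 2/3, f(23/6) = 18/35.
Sum = Δu · [f(7/6) + f(2.5) + f(23/6)].
Sum ≈ 2.83776.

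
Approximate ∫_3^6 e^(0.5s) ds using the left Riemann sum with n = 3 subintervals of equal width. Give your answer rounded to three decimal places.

Δs = (6 − 3)/3 = 1.
Left endpoints: 3, 4, 5.
f(3) ≈ 4.482, f(4) ≈ 7.389, f(5) ≈ 12.182.
Sum = Δs · [f(3) + f(4) + f(5)].
Sum ≈ 24.053.

24.053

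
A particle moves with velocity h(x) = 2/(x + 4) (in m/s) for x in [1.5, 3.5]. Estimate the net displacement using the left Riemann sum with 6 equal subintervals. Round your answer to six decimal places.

Δx = (3.5 − 1.5)/6 = 1/3.
Left endpoints: 1.5, 11/6, 13/6, 2.5, 17/6, 19/6.
h(1.5) = 4/11, h(11/6) = 12/35, h(13/6) = 12/37, h(2.5) = 4/13, h(17/6) = 12/41, h(19/6) = 12/43.
Sum = Δx · [h(1.5) + h(11/6) + h(13/6) + ...].
Sum ≈ 0.636754.

0.636754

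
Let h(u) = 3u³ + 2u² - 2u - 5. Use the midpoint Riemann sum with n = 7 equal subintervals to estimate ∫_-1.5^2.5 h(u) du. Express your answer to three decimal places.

13.459

Δu = (2.5 − (-1.5))/7 = 4/7.
Midpoints: -17/14, -9/14, -1/14, 0.5, 15/14, 23/14, 31/14.
h(-17/14) = -13703/2744, h(-9/14) = -10111/2744, h(-1/14) = -13303/2744, h(0.5) = -5.125, h(15/14) = -3175/2744, h(23/14) = 28577/2744, h(31/14) = 90409/2744.
Sum = Δu · [h(-17/14) + h(-9/14) + h(-1/14) + ...].
Sum ≈ 13.459.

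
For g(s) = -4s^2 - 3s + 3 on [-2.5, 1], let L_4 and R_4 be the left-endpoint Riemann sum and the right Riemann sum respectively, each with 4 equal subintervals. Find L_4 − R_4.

L_4 = -10.171875.
R_4 = -0.984375.
L_4 − R_4 = -9.1875.

-9.1875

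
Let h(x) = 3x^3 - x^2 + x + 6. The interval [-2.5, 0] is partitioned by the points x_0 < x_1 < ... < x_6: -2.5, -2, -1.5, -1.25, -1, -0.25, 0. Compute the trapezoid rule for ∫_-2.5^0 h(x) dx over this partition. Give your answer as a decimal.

Subinterval widths: 0.5, 0.5, 0.25, 0.25, 0.75, 0.25.
h(-2.5) = -49.625, h(-2) = -24, h(-1.5) = -7.875, h(-1.25) = -2.671875, h(-1) = 1, h(-0.25) = 5.640625, h(0) = 6.
On each subinterval the trapezoid contributes (Δx_i/2)·[h(x_{i-1}) + h(x_i)].
Sum = -23.95703125.

-23.95703125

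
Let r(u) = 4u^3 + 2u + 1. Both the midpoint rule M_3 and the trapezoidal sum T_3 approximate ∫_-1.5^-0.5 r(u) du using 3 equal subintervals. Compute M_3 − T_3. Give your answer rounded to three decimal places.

0.333

M_3 ≈ -5.88889.
T_3 ≈ -6.22222.
M_3 − T_3 ≈ 0.333.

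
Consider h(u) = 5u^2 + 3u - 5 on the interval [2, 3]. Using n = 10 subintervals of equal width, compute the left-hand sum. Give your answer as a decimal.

Δu = (3 − 2)/10 = 0.1.
Left endpoints: 2, 2.1, 2.2, 2.3, 2.4, 2.5, 2.6, 2.7, 2.8, 2.9.
h(2) = 21, h(2.1) = 23.35, h(2.2) = 25.8, h(2.3) = 28.35, h(2.4) = 31, h(2.5) = 33.75, h(2.6) = 36.6, h(2.7) = 39.55, h(2.8) = 42.6, h(2.9) = 45.75.
Sum = Δu · [h(2) + h(2.1) + h(2.2) + ...].
Sum = 32.775.

32.775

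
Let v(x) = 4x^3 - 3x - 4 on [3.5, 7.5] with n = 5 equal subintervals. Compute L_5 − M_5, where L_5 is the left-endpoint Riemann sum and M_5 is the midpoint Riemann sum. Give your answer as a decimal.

-559.36

L_5 = 2358.56.
M_5 = 2917.92.
L_5 − M_5 = -559.36.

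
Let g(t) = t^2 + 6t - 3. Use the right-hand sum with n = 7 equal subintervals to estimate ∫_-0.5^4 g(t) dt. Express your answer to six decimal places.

69.176020

Δt = (4 − (-0.5))/7 = 9/14.
Right endpoints: 1/7, 11/14, 10/7, 29/14, 19/7, 47/14, 4.
g(1/7) = -104/49, g(11/14) = 457/196, g(10/7) = 373/49, g(29/14) = 2689/196, g(19/7) = 1012/49, g(47/14) = 5569/196, g(4) = 37.
Sum = Δt · [g(1/7) + g(11/14) + g(10/7) + ...].
Sum ≈ 69.176020.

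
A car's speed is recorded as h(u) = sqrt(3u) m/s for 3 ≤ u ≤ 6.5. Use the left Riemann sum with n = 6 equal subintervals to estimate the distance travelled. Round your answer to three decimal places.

Δu = (6.5 − 3)/6 = 7/12.
Left endpoints: 3, 43/12, 25/6, 4.75, 16/3, 71/12.
h(3) ≈ 3.000, h(43/12) ≈ 3.279, h(25/6) ≈ 3.536, h(4.75) ≈ 3.775, h(16/3) ≈ 4.000, h(71/12) ≈ 4.213.
Sum = Δu · [h(3) + h(43/12) + h(25/6) + ...].
Sum ≈ 12.718.

12.718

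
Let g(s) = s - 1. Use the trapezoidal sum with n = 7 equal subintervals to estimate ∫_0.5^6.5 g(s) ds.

Δs = (6.5 − 0.5)/7 = 6/7.
g(0.5) = -0.5, g(19/14) = 5/14, g(31/14) = 17/14, g(43/14) = 29/14, g(55/14) = 41/14, g(67/14) = 53/14, g(79/14) = 65/14, g(6.5) = 5.5.
T_7 = (Δs/2)·[g(s_0) + 2g(s_1) + ... + 2g(s_{6}) + g(s_7)].
Sum = 15.

15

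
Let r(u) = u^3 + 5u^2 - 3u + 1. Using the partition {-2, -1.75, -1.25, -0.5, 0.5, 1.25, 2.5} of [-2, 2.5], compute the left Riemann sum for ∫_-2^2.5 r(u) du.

Subinterval widths: 0.25, 0.5, 0.75, 1, 0.75, 1.25.
Left endpoints: -2, -1.75, -1.25, -0.5, 0.5, 1.25.
r(-2) = 19, r(-1.75) = 16.203125, r(-1.25) = 10.609375, r(-0.5) = 3.625, r(0.5) = 0.875, r(1.25) = 7.015625.
Sum = Σ Δu_i · r(u_i).
Sum = 33.859375.

33.859375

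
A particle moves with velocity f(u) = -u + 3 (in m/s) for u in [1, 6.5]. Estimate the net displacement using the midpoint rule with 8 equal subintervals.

Δu = (6.5 − 1)/8 = 0.6875.
Midpoints: 1.34375, 2.03125, 2.71875, 3.40625, 4.09375, 4.78125, 5.46875, 6.15625.
f(1.34375) = 1.65625, f(2.03125) = 0.96875, f(2.71875) = 0.28125, f(3.40625) = -0.40625, f(4.09375) = -1.09375, f(4.78125) = -1.78125, f(5.46875) = -2.46875, f(6.15625) = -3.15625.
Sum = Δu · [f(1.34375) + f(2.03125) + f(2.71875) + ...].
Sum = -4.125.

-4.125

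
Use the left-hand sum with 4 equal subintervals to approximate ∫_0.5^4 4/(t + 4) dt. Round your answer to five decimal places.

Δt = (4 − 0.5)/4 = 0.875.
Left endpoints: 0.5, 1.375, 2.25, 3.125.
f(0.5) = 8/9, f(1.375) = 32/43, f(2.25) = 0.64, f(3.125) = 32/57.
Sum = Δt · [f(0.5) + f(1.375) + f(2.25) + f(3.125)].
Sum ≈ 2.48017.

2.48017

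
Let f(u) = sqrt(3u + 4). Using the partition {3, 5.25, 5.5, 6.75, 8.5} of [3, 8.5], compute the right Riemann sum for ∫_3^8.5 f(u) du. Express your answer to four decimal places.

Subinterval widths: 2.25, 0.25, 1.25, 1.75.
Right endpoints: 5.25, 5.5, 6.75, 8.5.
f(5.25) ≈ 4.4441, f(5.5) ≈ 4.5277, f(6.75) ≈ 4.9244, f(8.5) ≈ 5.4314.
Sum = Σ Δu_i · f(u_i).
Sum ≈ 26.7916.

26.7916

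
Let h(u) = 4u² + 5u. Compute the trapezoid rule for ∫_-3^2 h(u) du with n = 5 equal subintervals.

37.5

Δu = (2 − (-3))/5 = 1.
h(-3) = 21, h(-2) = 6, h(-1) = -1, h(0) = 0, h(1) = 9, h(2) = 26.
T_5 = (Δu/2)·[h(u_0) + 2h(u_1) + ... + 2h(u_{4}) + h(u_5)].
Sum = 37.5.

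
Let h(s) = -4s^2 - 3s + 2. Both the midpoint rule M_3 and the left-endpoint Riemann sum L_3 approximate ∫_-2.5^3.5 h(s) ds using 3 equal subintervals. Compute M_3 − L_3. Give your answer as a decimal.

M_3 = -67.
L_3 = -49.
M_3 − L_3 = -18.

-18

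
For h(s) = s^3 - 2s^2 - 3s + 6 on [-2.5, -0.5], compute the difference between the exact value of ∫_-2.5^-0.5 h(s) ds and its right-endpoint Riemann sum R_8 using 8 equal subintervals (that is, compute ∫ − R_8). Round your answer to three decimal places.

Exact integral: ∫_-2.5^-0.5 h(s) ds ≈ 0.91667.
R_8 = 3.46875.
Error ≈ 0.91667 − 3.46875 ≈ -2.552.

-2.552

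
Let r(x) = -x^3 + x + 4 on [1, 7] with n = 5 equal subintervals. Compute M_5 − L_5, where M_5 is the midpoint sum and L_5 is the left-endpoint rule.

-175.68

M_5 = -543.36.
L_5 = -367.68.
M_5 − L_5 = -175.68.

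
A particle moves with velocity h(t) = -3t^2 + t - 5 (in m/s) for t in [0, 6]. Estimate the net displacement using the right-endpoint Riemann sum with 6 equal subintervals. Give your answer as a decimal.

-282

Δt = (6 − 0)/6 = 1.
Right endpoints: 1, 2, 3, 4, 5, 6.
h(1) = -7, h(2) = -15, h(3) = -29, h(4) = -49, h(5) = -75, h(6) = -107.
Sum = Δt · [h(1) + h(2) + h(3) + ...].
Sum = -282.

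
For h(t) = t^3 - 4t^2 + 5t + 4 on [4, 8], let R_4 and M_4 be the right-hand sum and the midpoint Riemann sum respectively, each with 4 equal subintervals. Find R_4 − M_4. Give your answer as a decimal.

152

R_4 = 646.
M_4 = 494.
R_4 − M_4 = 152.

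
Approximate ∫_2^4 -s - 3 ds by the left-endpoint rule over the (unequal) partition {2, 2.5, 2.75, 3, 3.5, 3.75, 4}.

Subinterval widths: 0.5, 0.25, 0.25, 0.5, 0.25, 0.25.
Left endpoints: 2, 2.5, 2.75, 3, 3.5, 3.75.
f(2) = -5, f(2.5) = -5.5, f(2.75) = -5.75, f(3) = -6, f(3.5) = -6.5, f(3.75) = -6.75.
Sum = Σ Δs_i · f(s_i).
Sum = -11.625.

-11.625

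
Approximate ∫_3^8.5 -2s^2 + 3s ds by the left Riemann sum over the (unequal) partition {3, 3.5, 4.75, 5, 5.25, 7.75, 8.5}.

-209.5625

Subinterval widths: 0.5, 1.25, 0.25, 0.25, 2.5, 0.75.
Left endpoints: 3, 3.5, 4.75, 5, 5.25, 7.75.
f(3) = -9, f(3.5) = -14, f(4.75) = -30.875, f(5) = -35, f(5.25) = -39.375, f(7.75) = -96.875.
Sum = Σ Δs_i · f(s_i).
Sum = -209.5625.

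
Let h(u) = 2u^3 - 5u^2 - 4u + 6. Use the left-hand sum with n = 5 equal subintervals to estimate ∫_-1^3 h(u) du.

1.76

Δu = (3 − (-1))/5 = 0.8.
Left endpoints: -1, -0.2, 0.6, 1.4, 2.2.
h(-1) = 3, h(-0.2) = 6.584, h(0.6) = 2.232, h(1.4) = -3.912, h(2.2) = -5.704.
Sum = Δu · [h(-1) + h(-0.2) + h(0.6) + h(1.4) + h(2.2)].
Sum = 1.76.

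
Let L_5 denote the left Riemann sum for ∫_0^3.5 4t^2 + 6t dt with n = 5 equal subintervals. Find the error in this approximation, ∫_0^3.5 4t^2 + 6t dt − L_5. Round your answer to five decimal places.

23.35667

Exact integral: ∫_0^3.5 f(t) dt ≈ 93.9166667.
L_5 = 70.56.
Error ≈ 93.9166667 − 70.56 ≈ 23.35667.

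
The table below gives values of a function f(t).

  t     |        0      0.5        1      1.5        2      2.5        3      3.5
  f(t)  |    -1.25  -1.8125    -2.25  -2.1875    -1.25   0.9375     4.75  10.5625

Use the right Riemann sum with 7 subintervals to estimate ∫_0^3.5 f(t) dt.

4.375

Δt = 0.5.
Sum = 0.5·[(-1.8125) + (-2.25) + (-2.1875) + (-1.25) + 0.9375 + 4.75 + 10.5625] = 4.375.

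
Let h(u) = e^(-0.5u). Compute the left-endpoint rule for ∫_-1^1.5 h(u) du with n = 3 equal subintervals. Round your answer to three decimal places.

Δu = (1.5 − (-1))/3 = 5/6.
Left endpoints: -1, -1/6, 2/3.
h(-1) ≈ 1.649, h(-1/6) ≈ 1.087, h(2/3) ≈ 0.717.
Sum = Δu · [h(-1) + h(-1/6) + h(2/3)].
Sum ≈ 2.877.

2.877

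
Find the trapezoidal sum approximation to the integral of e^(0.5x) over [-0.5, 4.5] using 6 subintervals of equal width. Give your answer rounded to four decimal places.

Δx = (4.5 − (-0.5))/6 = 5/6.
f(-0.5) ≈ 0.7788, f(1/3) ≈ 1.1814, f(7/6) ≈ 1.7920, f(2) ≈ 2.7183, f(17/6) ≈ 4.1234, f(11/3) ≈ 6.2547, f(4.5) ≈ 9.4877.
T_6 = (Δx/2)·[f(x_0) + 2f(x_1) + ... + 2f(x_{5}) + f(x_6)].
Sum ≈ 17.6691.

17.6691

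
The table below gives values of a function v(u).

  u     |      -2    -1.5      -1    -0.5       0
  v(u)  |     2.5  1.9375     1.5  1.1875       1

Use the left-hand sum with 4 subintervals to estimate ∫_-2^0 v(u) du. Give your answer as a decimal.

Δu = 0.5.
Sum = 0.5·[2.5 + 1.9375 + 1.5 + 1.1875] = 3.5625.

3.5625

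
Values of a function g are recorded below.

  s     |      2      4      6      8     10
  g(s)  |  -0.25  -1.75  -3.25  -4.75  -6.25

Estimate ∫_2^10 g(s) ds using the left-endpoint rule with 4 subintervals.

Δs = 2.
Sum = 2·[(-0.25) + (-1.75) + (-3.25) + (-4.75)] = -20.

-20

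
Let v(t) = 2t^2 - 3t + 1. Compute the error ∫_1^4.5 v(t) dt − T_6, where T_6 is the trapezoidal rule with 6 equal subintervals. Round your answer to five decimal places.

-0.39699

Exact integral: ∫_1^4.5 v(t) dt ≈ 34.7083333.
T_6 ≈ 35.1053241.
Error ≈ 34.7083333 − 35.1053241 ≈ -0.39699.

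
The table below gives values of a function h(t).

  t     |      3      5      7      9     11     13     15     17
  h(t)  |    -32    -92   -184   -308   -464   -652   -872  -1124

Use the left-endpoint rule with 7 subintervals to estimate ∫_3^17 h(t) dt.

-5208

Δt = 2.
Sum = 2·[(-32) + (-92) + (-184) + (-308) + (-464) + (-652) + (-872)] = -5208.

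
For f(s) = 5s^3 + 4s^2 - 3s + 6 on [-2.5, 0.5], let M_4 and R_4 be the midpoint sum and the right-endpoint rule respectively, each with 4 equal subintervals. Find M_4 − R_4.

M_4 = 0.796875.
R_4 = 13.3125.
M_4 − R_4 = -12.515625.

-12.515625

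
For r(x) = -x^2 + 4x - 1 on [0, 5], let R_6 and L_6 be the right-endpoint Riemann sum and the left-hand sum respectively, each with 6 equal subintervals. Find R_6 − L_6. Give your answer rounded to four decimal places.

R_6 ≈ 0.671296.
L_6 ≈ 4.837963.
R_6 − L_6 ≈ -4.1667.

-4.1667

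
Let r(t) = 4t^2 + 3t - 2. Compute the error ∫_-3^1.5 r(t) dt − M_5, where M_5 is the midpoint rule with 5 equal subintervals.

1.215

Exact integral: ∫_-3^1.5 r(t) dt = 21.375.
M_5 = 20.16.
Error = 21.375 − 20.16 = 1.215.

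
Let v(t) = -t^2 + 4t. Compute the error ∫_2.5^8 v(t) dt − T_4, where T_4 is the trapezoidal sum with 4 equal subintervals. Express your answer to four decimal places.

Exact integral: ∫_2.5^8 v(t) dt ≈ -49.958333.
T_4 = -51.69140625.
Error ≈ -49.958333 − (-51.69140625) ≈ 1.7331.

1.7331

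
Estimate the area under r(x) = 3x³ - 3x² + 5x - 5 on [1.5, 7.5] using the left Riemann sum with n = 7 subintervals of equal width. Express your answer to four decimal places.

Δx = (7.5 − 1.5)/7 = 6/7.
Left endpoints: 1.5, 33/14, 45/14, 57/14, 69/14, 81/14, 93/14.
r(1.5) = 5.875, r(33/14) = 80693/2744, r(45/14) = 218705/2744, r(57/14) = 461261/2744, r(69/14) = 839465/2744, r(81/14) = 1384421/2744, r(93/14) = 2127233/2744.
Sum = Δx · [r(1.5) + r(33/14) + r(45/14) + ...].
Sum ≈ 1601.8010.

1601.8010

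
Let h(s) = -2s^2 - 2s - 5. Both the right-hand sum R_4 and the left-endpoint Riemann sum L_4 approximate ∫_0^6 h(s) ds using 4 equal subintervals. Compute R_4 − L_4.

-126

R_4 = -277.5.
L_4 = -151.5.
R_4 − L_4 = -126.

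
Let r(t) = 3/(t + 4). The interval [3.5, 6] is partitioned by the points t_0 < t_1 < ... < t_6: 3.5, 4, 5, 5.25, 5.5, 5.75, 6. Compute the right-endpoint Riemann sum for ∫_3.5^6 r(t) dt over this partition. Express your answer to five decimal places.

0.83278

Subinterval widths: 0.5, 1, 0.25, 0.25, 0.25, 0.25.
Right endpoints: 4, 5, 5.25, 5.5, 5.75, 6.
r(4) = 0.375, r(5) = 1/3, r(5.25) = 12/37, r(5.5) = 6/19, r(5.75) = 4/13, r(6) = 0.3.
Sum = Σ Δt_i · r(t_i).
Sum ≈ 0.83278.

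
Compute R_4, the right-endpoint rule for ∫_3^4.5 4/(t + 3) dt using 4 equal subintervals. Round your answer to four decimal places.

Δt = (4.5 − 3)/4 = 0.375.
Right endpoints: 3.375, 3.75, 4.125, 4.5.
f(3.375) = 32/51, f(3.75) = 16/27, f(4.125) = 32/57, f(4.5) = 8/15.
Sum = Δt · [f(3.375) + f(3.75) + f(4.125) + f(4.5)].
Sum ≈ 0.8680.

0.8680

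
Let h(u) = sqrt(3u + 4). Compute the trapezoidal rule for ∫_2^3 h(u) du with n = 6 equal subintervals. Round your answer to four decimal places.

Δu = (3 − 2)/6 = 1/6.
h(2) ≈ 3.1623, h(13/6) ≈ 3.2404, h(7/3) ≈ 3.3166, h(2.5) ≈ 3.3912, h(8/3) ≈ 3.4641, h(17/6) ≈ 3.5355, h(3) ≈ 3.6056.
T_6 = (Δu/2)·[h(u_0) + 2h(u_1) + ... + 2h(u_{5}) + h(u_6)].
Sum ≈ 3.3886.

3.3886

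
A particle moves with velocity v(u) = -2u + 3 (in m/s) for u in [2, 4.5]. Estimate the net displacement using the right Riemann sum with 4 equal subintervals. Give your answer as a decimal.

Δu = (4.5 − 2)/4 = 0.625.
Right endpoints: 2.625, 3.25, 3.875, 4.5.
v(2.625) = -2.25, v(3.25) = -3.5, v(3.875) = -4.75, v(4.5) = -6.
Sum = Δu · [v(2.625) + v(3.25) + v(3.875) + v(4.5)].
Sum = -10.3125.

-10.3125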